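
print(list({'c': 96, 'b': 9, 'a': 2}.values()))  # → [96, 9, 2]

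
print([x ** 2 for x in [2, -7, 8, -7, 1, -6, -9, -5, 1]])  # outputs [4, 49, 64, 49, 1, 36, 81, 25, 1]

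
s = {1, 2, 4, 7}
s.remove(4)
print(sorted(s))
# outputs [1, 2, 7]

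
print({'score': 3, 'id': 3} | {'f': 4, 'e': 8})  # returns {'score': 3, 'id': 3, 'f': 4, 'e': 8}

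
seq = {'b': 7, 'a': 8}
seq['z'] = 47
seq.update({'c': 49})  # {'b': 7, 'a': 8, 'z': 47, 'c': 49}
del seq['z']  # {'b': 7, 'a': 8, 'c': 49}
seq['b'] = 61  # {'b': 61, 'a': 8, 'c': 49}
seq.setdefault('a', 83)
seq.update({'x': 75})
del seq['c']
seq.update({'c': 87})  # {'b': 61, 'a': 8, 'x': 75, 'c': 87}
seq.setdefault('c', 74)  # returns 87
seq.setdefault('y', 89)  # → 89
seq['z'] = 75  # {'b': 61, 'a': 8, 'x': 75, 'c': 87, 'y': 89, 'z': 75}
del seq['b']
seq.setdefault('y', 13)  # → 89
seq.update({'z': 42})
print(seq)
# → {'a': 8, 'x': 75, 'c': 87, 'y': 89, 'z': 42}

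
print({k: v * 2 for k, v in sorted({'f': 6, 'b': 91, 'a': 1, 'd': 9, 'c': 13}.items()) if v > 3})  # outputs {'b': 182, 'c': 26, 'd': 18, 'f': 12}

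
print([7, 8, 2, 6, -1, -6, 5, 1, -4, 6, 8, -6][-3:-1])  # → [6, 8]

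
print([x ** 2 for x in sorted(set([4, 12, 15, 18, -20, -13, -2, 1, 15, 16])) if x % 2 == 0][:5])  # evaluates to [400, 4, 16, 144, 256]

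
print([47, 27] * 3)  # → [47, 27, 47, 27, 47, 27]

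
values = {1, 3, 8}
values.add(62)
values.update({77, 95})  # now {1, 3, 8, 62, 77, 95}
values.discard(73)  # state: {1, 3, 8, 62, 77, 95}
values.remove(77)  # {1, 3, 8, 62, 95}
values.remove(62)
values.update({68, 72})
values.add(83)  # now {1, 3, 8, 68, 72, 83, 95}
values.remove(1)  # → {3, 8, 68, 72, 83, 95}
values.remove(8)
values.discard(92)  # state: {3, 68, 72, 83, 95}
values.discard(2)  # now {3, 68, 72, 83, 95}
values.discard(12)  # {3, 68, 72, 83, 95}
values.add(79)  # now {3, 68, 72, 79, 83, 95}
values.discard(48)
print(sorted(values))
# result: [3, 68, 72, 79, 83, 95]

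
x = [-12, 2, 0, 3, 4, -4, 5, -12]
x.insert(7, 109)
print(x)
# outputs [-12, 2, 0, 3, 4, -4, 5, 109, -12]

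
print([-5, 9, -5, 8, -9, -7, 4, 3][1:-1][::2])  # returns [9, 8, -7]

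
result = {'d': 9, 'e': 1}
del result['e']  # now {'d': 9}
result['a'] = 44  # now {'d': 9, 'a': 44}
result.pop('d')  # 9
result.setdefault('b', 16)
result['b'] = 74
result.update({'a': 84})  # {'a': 84, 'b': 74}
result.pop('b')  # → 74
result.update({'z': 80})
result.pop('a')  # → 84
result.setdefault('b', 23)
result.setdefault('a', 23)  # 23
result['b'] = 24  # {'z': 80, 'b': 24, 'a': 23}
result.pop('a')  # 23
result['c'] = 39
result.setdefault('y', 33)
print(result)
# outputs {'z': 80, 'b': 24, 'c': 39, 'y': 33}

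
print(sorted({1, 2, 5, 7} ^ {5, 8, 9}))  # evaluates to [1, 2, 7, 8, 9]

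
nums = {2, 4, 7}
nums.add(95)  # {2, 4, 7, 95}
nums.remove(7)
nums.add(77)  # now {2, 4, 77, 95}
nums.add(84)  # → {2, 4, 77, 84, 95}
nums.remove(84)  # {2, 4, 77, 95}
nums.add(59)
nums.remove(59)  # {2, 4, 77, 95}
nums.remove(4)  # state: {2, 77, 95}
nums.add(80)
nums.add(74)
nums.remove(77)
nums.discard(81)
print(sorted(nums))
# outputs [2, 74, 80, 95]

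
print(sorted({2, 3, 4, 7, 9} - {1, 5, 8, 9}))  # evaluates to [2, 3, 4, 7]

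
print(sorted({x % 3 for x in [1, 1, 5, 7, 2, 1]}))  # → [1, 2]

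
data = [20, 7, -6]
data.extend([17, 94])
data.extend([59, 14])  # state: [20, 7, -6, 17, 94, 59, 14]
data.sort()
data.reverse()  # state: [94, 59, 20, 17, 14, 7, -6]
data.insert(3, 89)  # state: [94, 59, 20, 89, 17, 14, 7, -6]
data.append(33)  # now [94, 59, 20, 89, 17, 14, 7, -6, 33]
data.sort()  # [-6, 7, 14, 17, 20, 33, 59, 89, 94]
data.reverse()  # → [94, 89, 59, 33, 20, 17, 14, 7, -6]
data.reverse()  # [-6, 7, 14, 17, 20, 33, 59, 89, 94]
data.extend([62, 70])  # [-6, 7, 14, 17, 20, 33, 59, 89, 94, 62, 70]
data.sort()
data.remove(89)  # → [-6, 7, 14, 17, 20, 33, 59, 62, 70, 94]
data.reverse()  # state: [94, 70, 62, 59, 33, 20, 17, 14, 7, -6]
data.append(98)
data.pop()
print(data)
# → [94, 70, 62, 59, 33, 20, 17, 14, 7, -6]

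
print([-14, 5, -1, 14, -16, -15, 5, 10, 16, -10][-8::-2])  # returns [-1, -14]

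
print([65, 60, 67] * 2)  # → [65, 60, 67, 65, 60, 67]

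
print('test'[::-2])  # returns te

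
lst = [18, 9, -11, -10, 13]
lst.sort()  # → [-11, -10, 9, 13, 18]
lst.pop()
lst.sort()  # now [-11, -10, 9, 13]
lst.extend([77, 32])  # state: [-11, -10, 9, 13, 77, 32]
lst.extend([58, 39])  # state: [-11, -10, 9, 13, 77, 32, 58, 39]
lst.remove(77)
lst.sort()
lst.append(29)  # [-11, -10, 9, 13, 32, 39, 58, 29]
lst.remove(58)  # [-11, -10, 9, 13, 32, 39, 29]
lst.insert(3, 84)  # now [-11, -10, 9, 84, 13, 32, 39, 29]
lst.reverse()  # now [29, 39, 32, 13, 84, 9, -10, -11]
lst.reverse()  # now [-11, -10, 9, 84, 13, 32, 39, 29]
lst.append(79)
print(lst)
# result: [-11, -10, 9, 84, 13, 32, 39, 29, 79]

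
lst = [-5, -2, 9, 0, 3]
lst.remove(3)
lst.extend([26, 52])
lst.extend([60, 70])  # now [-5, -2, 9, 0, 26, 52, 60, 70]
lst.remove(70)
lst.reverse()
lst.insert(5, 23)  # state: [60, 52, 26, 0, 9, 23, -2, -5]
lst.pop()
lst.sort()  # [-2, 0, 9, 23, 26, 52, 60]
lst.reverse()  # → [60, 52, 26, 23, 9, 0, -2]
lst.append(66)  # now [60, 52, 26, 23, 9, 0, -2, 66]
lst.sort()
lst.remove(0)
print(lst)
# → [-2, 9, 23, 26, 52, 60, 66]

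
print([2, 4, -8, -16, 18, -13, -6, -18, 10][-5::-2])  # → [18, -8, 2]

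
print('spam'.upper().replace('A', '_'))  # SP_M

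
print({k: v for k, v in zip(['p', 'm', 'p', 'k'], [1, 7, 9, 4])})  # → {'p': 9, 'm': 7, 'k': 4}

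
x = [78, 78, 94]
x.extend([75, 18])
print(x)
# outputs [78, 78, 94, 75, 18]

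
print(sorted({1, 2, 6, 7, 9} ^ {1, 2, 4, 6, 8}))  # [4, 7, 8, 9]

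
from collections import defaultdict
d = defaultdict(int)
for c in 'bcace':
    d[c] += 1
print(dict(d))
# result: {'b': 1, 'c': 2, 'a': 1, 'e': 1}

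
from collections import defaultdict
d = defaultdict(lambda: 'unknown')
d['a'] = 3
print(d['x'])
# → unknown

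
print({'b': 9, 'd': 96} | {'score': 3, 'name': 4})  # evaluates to {'b': 9, 'd': 96, 'score': 3, 'name': 4}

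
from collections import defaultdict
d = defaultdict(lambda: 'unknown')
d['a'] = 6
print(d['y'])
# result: unknown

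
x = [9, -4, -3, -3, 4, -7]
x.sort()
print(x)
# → [-7, -4, -3, -3, 4, 9]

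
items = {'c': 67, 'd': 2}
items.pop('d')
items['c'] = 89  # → {'c': 89}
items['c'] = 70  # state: {'c': 70}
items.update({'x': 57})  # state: {'c': 70, 'x': 57}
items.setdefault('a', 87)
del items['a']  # {'c': 70, 'x': 57}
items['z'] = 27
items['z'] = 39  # {'c': 70, 'x': 57, 'z': 39}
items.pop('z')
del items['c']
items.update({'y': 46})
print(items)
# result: {'x': 57, 'y': 46}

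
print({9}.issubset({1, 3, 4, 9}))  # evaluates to True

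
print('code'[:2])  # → co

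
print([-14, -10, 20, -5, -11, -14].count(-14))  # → 2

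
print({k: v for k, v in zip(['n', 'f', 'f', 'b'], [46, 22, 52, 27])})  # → {'n': 46, 'f': 52, 'b': 27}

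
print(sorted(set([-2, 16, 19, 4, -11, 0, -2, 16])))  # [-11, -2, 0, 4, 16, 19]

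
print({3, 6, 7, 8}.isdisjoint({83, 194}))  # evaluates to True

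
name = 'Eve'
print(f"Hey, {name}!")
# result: Hey, Eve!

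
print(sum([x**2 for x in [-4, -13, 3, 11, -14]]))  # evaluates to 511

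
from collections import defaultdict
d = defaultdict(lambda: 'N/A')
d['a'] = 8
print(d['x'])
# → N/A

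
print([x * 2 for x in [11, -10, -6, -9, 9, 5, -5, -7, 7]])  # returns [22, -20, -12, -18, 18, 10, -10, -14, 14]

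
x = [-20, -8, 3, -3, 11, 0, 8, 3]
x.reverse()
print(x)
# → [3, 8, 0, 11, -3, 3, -8, -20]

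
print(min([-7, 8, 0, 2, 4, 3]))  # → -7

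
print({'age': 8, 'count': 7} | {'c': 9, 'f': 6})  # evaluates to {'age': 8, 'count': 7, 'c': 9, 'f': 6}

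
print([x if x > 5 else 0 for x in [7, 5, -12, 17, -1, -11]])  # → [7, 0, 0, 17, 0, 0]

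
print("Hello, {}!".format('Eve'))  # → Hello, Eve!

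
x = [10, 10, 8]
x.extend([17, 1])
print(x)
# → [10, 10, 8, 17, 1]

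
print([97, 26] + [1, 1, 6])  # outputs [97, 26, 1, 1, 6]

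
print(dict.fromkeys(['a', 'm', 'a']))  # {'a': None, 'm': None}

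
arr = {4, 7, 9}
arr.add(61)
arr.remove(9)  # {4, 7, 61}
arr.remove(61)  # {4, 7}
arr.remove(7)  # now {4}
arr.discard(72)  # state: {4}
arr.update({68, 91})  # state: {4, 68, 91}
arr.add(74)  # {4, 68, 74, 91}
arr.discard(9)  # {4, 68, 74, 91}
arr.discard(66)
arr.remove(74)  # {4, 68, 91}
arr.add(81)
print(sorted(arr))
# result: [4, 68, 81, 91]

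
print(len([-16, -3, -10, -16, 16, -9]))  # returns 6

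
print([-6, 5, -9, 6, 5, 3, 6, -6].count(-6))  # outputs 2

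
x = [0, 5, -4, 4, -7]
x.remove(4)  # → [0, 5, -4, -7]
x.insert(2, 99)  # [0, 5, 99, -4, -7]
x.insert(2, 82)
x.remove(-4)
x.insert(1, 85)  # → [0, 85, 5, 82, 99, -7]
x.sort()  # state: [-7, 0, 5, 82, 85, 99]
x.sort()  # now [-7, 0, 5, 82, 85, 99]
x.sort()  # [-7, 0, 5, 82, 85, 99]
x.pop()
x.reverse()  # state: [85, 82, 5, 0, -7]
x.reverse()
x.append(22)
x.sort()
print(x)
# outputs [-7, 0, 5, 22, 82, 85]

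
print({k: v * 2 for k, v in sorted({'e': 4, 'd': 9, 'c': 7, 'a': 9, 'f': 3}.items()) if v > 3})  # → {'a': 18, 'c': 14, 'd': 18, 'e': 8}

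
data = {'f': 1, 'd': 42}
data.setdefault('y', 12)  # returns 12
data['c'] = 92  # {'f': 1, 'd': 42, 'y': 12, 'c': 92}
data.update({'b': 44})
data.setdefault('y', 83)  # 12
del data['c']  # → {'f': 1, 'd': 42, 'y': 12, 'b': 44}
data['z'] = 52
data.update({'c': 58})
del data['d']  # {'f': 1, 'y': 12, 'b': 44, 'z': 52, 'c': 58}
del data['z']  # {'f': 1, 'y': 12, 'b': 44, 'c': 58}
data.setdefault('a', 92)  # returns 92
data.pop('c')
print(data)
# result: {'f': 1, 'y': 12, 'b': 44, 'a': 92}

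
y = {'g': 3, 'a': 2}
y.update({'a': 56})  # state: {'g': 3, 'a': 56}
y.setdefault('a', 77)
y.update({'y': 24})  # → {'g': 3, 'a': 56, 'y': 24}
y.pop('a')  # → 56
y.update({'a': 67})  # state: {'g': 3, 'y': 24, 'a': 67}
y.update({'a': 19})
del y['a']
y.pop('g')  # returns 3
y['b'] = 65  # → {'y': 24, 'b': 65}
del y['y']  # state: {'b': 65}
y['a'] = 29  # {'b': 65, 'a': 29}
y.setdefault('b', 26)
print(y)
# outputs {'b': 65, 'a': 29}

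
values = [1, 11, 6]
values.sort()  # [1, 6, 11]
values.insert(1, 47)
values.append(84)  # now [1, 47, 6, 11, 84]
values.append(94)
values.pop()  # 94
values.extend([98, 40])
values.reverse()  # [40, 98, 84, 11, 6, 47, 1]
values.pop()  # 1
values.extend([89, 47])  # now [40, 98, 84, 11, 6, 47, 89, 47]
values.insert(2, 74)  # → [40, 98, 74, 84, 11, 6, 47, 89, 47]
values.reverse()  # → [47, 89, 47, 6, 11, 84, 74, 98, 40]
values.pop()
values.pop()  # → 98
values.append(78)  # [47, 89, 47, 6, 11, 84, 74, 78]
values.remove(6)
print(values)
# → [47, 89, 47, 11, 84, 74, 78]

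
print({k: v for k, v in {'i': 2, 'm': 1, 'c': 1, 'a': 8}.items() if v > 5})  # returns {'a': 8}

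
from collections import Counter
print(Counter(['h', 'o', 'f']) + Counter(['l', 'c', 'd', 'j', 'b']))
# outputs Counter({'h': 1, 'o': 1, 'f': 1, 'l': 1, 'c': 1, 'd': 1, 'j': 1, 'b': 1})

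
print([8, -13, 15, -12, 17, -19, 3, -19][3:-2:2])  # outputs [-12, -19]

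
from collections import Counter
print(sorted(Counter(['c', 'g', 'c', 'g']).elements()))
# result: ['c', 'c', 'g', 'g']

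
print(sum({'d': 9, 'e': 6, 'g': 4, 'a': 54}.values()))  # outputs 73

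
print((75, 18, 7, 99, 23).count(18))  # 1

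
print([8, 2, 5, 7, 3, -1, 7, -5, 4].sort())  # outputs None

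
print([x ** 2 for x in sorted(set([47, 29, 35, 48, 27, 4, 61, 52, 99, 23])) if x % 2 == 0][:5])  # [16, 2304, 2704]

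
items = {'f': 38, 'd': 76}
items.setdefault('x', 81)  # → 81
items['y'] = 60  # {'f': 38, 'd': 76, 'x': 81, 'y': 60}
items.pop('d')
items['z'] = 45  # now {'f': 38, 'x': 81, 'y': 60, 'z': 45}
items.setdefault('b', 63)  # 63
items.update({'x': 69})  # {'f': 38, 'x': 69, 'y': 60, 'z': 45, 'b': 63}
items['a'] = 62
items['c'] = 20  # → {'f': 38, 'x': 69, 'y': 60, 'z': 45, 'b': 63, 'a': 62, 'c': 20}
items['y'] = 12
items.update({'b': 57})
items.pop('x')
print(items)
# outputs {'f': 38, 'y': 12, 'z': 45, 'b': 57, 'a': 62, 'c': 20}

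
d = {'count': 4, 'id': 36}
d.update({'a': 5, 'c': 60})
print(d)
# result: {'count': 4, 'id': 36, 'a': 5, 'c': 60}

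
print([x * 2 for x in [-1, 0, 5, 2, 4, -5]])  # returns [-2, 0, 10, 4, 8, -10]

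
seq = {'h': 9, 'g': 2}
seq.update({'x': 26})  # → {'h': 9, 'g': 2, 'x': 26}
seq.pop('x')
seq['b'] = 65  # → {'h': 9, 'g': 2, 'b': 65}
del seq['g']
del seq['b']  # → {'h': 9}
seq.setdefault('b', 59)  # 59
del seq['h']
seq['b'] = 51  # {'b': 51}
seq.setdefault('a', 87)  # 87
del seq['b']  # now {'a': 87}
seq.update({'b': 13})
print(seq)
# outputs {'a': 87, 'b': 13}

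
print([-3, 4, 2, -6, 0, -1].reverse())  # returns None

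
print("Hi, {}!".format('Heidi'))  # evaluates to Hi, Heidi!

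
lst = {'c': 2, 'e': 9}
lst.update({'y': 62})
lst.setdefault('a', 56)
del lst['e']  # {'c': 2, 'y': 62, 'a': 56}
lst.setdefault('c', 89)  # 2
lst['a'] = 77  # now {'c': 2, 'y': 62, 'a': 77}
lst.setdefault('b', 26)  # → 26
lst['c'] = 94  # {'c': 94, 'y': 62, 'a': 77, 'b': 26}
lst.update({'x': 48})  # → {'c': 94, 'y': 62, 'a': 77, 'b': 26, 'x': 48}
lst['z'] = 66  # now {'c': 94, 'y': 62, 'a': 77, 'b': 26, 'x': 48, 'z': 66}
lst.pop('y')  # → 62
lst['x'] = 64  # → {'c': 94, 'a': 77, 'b': 26, 'x': 64, 'z': 66}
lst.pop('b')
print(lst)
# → {'c': 94, 'a': 77, 'x': 64, 'z': 66}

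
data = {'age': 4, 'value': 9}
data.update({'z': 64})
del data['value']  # {'age': 4, 'z': 64}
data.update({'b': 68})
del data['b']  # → {'age': 4, 'z': 64}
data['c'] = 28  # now {'age': 4, 'z': 64, 'c': 28}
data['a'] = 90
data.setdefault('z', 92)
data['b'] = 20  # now {'age': 4, 'z': 64, 'c': 28, 'a': 90, 'b': 20}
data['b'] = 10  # {'age': 4, 'z': 64, 'c': 28, 'a': 90, 'b': 10}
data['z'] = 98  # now {'age': 4, 'z': 98, 'c': 28, 'a': 90, 'b': 10}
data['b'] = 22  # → {'age': 4, 'z': 98, 'c': 28, 'a': 90, 'b': 22}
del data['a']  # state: {'age': 4, 'z': 98, 'c': 28, 'b': 22}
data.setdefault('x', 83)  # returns 83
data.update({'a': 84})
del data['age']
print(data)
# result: {'z': 98, 'c': 28, 'b': 22, 'x': 83, 'a': 84}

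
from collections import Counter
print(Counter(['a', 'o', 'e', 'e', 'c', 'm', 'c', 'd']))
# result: Counter({'e': 2, 'c': 2, 'a': 1, 'o': 1, 'm': 1, 'd': 1})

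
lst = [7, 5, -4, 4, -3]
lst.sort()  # [-4, -3, 4, 5, 7]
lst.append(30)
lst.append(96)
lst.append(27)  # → [-4, -3, 4, 5, 7, 30, 96, 27]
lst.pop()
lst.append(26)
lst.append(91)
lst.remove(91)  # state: [-4, -3, 4, 5, 7, 30, 96, 26]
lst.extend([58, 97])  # [-4, -3, 4, 5, 7, 30, 96, 26, 58, 97]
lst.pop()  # 97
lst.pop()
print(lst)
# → [-4, -3, 4, 5, 7, 30, 96, 26]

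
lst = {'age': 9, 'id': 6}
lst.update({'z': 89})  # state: {'age': 9, 'id': 6, 'z': 89}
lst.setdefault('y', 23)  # 23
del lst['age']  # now {'id': 6, 'z': 89, 'y': 23}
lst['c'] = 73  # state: {'id': 6, 'z': 89, 'y': 23, 'c': 73}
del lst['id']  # {'z': 89, 'y': 23, 'c': 73}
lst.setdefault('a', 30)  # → 30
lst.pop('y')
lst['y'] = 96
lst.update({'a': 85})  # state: {'z': 89, 'c': 73, 'a': 85, 'y': 96}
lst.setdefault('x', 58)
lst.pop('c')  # 73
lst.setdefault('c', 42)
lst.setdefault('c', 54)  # 42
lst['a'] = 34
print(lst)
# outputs {'z': 89, 'a': 34, 'y': 96, 'x': 58, 'c': 42}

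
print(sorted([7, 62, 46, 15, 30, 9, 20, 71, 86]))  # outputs [7, 9, 15, 20, 30, 46, 62, 71, 86]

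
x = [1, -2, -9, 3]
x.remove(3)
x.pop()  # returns -9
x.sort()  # [-2, 1]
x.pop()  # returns 1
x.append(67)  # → [-2, 67]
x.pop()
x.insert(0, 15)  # [15, -2]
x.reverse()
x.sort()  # [-2, 15]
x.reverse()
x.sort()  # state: [-2, 15]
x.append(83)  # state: [-2, 15, 83]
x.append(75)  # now [-2, 15, 83, 75]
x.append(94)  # [-2, 15, 83, 75, 94]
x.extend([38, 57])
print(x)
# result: [-2, 15, 83, 75, 94, 38, 57]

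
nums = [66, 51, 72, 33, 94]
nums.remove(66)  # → [51, 72, 33, 94]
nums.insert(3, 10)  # [51, 72, 33, 10, 94]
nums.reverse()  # [94, 10, 33, 72, 51]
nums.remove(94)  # [10, 33, 72, 51]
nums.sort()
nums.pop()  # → 72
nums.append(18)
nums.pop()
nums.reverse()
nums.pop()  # 10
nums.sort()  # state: [33, 51]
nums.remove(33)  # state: [51]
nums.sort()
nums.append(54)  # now [51, 54]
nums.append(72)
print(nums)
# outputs [51, 54, 72]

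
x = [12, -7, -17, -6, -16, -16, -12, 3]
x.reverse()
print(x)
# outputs [3, -12, -16, -16, -6, -17, -7, 12]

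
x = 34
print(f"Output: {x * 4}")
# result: Output: 136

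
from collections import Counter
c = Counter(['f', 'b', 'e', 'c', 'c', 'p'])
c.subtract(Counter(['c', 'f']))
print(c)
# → Counter({'b': 1, 'e': 1, 'c': 1, 'p': 1, 'f': 0})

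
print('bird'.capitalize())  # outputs Bird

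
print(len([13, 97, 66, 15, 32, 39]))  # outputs 6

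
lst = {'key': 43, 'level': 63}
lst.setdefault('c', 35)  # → 35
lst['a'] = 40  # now {'key': 43, 'level': 63, 'c': 35, 'a': 40}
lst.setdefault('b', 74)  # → 74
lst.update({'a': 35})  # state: {'key': 43, 'level': 63, 'c': 35, 'a': 35, 'b': 74}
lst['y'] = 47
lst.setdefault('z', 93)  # 93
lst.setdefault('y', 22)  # 47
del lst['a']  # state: {'key': 43, 'level': 63, 'c': 35, 'b': 74, 'y': 47, 'z': 93}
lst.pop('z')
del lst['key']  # {'level': 63, 'c': 35, 'b': 74, 'y': 47}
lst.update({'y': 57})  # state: {'level': 63, 'c': 35, 'b': 74, 'y': 57}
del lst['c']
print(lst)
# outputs {'level': 63, 'b': 74, 'y': 57}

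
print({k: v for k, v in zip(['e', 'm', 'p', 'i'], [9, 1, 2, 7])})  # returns {'e': 9, 'm': 1, 'p': 2, 'i': 7}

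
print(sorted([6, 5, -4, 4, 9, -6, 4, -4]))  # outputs [-6, -4, -4, 4, 4, 5, 6, 9]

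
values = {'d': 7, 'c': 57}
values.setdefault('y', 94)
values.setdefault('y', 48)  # 94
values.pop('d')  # 7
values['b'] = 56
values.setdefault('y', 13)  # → 94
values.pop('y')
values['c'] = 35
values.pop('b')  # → 56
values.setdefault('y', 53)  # 53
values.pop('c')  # 35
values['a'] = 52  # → {'y': 53, 'a': 52}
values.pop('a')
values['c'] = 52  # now {'y': 53, 'c': 52}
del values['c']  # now {'y': 53}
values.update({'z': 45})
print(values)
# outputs {'y': 53, 'z': 45}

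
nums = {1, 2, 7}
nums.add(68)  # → {1, 2, 7, 68}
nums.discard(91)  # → {1, 2, 7, 68}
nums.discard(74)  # {1, 2, 7, 68}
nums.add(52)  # {1, 2, 7, 52, 68}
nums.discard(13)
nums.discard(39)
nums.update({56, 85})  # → {1, 2, 7, 52, 56, 68, 85}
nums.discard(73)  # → {1, 2, 7, 52, 56, 68, 85}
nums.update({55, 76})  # {1, 2, 7, 52, 55, 56, 68, 76, 85}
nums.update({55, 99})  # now {1, 2, 7, 52, 55, 56, 68, 76, 85, 99}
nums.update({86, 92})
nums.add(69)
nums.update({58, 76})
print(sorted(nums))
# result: [1, 2, 7, 52, 55, 56, 58, 68, 69, 76, 85, 86, 92, 99]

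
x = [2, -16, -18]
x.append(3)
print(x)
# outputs [2, -16, -18, 3]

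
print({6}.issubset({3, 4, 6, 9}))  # True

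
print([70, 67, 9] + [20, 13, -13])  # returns [70, 67, 9, 20, 13, -13]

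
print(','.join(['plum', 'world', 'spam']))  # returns plum,world,spam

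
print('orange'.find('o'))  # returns 0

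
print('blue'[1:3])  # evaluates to lu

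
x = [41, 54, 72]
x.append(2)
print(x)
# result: [41, 54, 72, 2]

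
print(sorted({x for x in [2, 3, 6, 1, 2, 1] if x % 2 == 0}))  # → [2, 6]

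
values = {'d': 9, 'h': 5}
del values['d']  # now {'h': 5}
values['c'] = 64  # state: {'h': 5, 'c': 64}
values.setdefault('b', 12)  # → 12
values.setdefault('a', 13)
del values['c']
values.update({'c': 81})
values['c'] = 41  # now {'h': 5, 'b': 12, 'a': 13, 'c': 41}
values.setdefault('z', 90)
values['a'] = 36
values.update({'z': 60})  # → {'h': 5, 'b': 12, 'a': 36, 'c': 41, 'z': 60}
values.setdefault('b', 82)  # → 12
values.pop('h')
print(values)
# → {'b': 12, 'a': 36, 'c': 41, 'z': 60}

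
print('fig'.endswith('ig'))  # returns True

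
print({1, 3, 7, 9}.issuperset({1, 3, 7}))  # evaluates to True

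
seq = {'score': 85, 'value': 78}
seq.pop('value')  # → 78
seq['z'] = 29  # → {'score': 85, 'z': 29}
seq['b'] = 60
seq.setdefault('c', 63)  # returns 63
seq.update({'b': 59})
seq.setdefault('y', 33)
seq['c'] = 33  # {'score': 85, 'z': 29, 'b': 59, 'c': 33, 'y': 33}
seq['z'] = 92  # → {'score': 85, 'z': 92, 'b': 59, 'c': 33, 'y': 33}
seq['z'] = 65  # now {'score': 85, 'z': 65, 'b': 59, 'c': 33, 'y': 33}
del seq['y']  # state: {'score': 85, 'z': 65, 'b': 59, 'c': 33}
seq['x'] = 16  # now {'score': 85, 'z': 65, 'b': 59, 'c': 33, 'x': 16}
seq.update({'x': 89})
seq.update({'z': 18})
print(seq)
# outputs {'score': 85, 'z': 18, 'b': 59, 'c': 33, 'x': 89}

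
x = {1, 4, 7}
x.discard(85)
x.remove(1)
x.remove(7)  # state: {4}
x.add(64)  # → {4, 64}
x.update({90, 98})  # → {4, 64, 90, 98}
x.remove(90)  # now {4, 64, 98}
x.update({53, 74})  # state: {4, 53, 64, 74, 98}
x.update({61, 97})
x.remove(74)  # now {4, 53, 61, 64, 97, 98}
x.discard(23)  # {4, 53, 61, 64, 97, 98}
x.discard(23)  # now {4, 53, 61, 64, 97, 98}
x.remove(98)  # {4, 53, 61, 64, 97}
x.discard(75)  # {4, 53, 61, 64, 97}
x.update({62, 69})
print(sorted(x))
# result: [4, 53, 61, 62, 64, 69, 97]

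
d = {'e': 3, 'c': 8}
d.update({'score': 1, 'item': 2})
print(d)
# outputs {'e': 3, 'c': 8, 'score': 1, 'item': 2}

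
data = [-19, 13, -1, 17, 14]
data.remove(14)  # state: [-19, 13, -1, 17]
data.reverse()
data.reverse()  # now [-19, 13, -1, 17]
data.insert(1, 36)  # [-19, 36, 13, -1, 17]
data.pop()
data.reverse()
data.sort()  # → [-19, -1, 13, 36]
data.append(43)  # [-19, -1, 13, 36, 43]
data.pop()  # 43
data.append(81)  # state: [-19, -1, 13, 36, 81]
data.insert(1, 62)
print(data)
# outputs [-19, 62, -1, 13, 36, 81]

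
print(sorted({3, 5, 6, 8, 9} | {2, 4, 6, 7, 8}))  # [2, 3, 4, 5, 6, 7, 8, 9]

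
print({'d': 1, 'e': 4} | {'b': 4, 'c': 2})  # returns {'d': 1, 'e': 4, 'b': 4, 'c': 2}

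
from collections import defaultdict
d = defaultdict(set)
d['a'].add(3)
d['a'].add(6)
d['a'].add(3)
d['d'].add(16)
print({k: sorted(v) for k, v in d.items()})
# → {'a': [3, 6], 'd': [16]}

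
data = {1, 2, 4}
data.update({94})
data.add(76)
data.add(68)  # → {1, 2, 4, 68, 76, 94}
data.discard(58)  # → {1, 2, 4, 68, 76, 94}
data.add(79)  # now {1, 2, 4, 68, 76, 79, 94}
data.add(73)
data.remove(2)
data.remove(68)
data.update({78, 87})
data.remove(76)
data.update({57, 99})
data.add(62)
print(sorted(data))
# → [1, 4, 57, 62, 73, 78, 79, 87, 94, 99]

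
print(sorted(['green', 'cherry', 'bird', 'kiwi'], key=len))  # ['bird', 'kiwi', 'green', 'cherry']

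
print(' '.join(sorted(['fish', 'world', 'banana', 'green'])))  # banana fish green world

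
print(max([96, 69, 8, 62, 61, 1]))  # 96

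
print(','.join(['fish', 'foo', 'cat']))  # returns fish,foo,cat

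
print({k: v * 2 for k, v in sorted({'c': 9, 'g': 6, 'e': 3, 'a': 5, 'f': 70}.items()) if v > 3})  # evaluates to {'a': 10, 'c': 18, 'f': 140, 'g': 12}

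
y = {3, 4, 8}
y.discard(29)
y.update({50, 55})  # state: {3, 4, 8, 50, 55}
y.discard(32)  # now {3, 4, 8, 50, 55}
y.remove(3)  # {4, 8, 50, 55}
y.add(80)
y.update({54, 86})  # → {4, 8, 50, 54, 55, 80, 86}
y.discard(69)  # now {4, 8, 50, 54, 55, 80, 86}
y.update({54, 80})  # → {4, 8, 50, 54, 55, 80, 86}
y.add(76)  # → {4, 8, 50, 54, 55, 76, 80, 86}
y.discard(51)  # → {4, 8, 50, 54, 55, 76, 80, 86}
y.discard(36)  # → {4, 8, 50, 54, 55, 76, 80, 86}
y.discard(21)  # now {4, 8, 50, 54, 55, 76, 80, 86}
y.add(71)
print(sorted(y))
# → [4, 8, 50, 54, 55, 71, 76, 80, 86]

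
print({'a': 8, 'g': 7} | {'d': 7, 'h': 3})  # {'a': 8, 'g': 7, 'd': 7, 'h': 3}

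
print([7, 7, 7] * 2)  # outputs [7, 7, 7, 7, 7, 7]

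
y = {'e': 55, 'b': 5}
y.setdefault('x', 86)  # 86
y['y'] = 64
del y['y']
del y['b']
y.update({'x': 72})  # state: {'e': 55, 'x': 72}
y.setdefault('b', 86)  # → 86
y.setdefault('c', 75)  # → 75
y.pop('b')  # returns 86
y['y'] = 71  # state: {'e': 55, 'x': 72, 'c': 75, 'y': 71}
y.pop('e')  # 55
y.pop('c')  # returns 75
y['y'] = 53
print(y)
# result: {'x': 72, 'y': 53}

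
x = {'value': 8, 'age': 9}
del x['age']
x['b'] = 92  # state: {'value': 8, 'b': 92}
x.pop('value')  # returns 8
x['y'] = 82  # {'b': 92, 'y': 82}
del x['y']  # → {'b': 92}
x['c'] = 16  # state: {'b': 92, 'c': 16}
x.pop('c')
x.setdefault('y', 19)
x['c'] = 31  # {'b': 92, 'y': 19, 'c': 31}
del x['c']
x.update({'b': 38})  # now {'b': 38, 'y': 19}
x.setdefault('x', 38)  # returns 38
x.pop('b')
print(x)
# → {'y': 19, 'x': 38}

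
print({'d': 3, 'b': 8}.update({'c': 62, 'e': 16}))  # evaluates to None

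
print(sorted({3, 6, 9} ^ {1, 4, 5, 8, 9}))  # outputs [1, 3, 4, 5, 6, 8]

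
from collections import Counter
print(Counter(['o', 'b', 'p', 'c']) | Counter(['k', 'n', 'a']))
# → Counter({'o': 1, 'b': 1, 'p': 1, 'c': 1, 'k': 1, 'n': 1, 'a': 1})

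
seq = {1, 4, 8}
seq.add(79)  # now {1, 4, 8, 79}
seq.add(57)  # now {1, 4, 8, 57, 79}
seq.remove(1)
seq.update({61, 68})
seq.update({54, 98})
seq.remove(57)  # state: {4, 8, 54, 61, 68, 79, 98}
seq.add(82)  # {4, 8, 54, 61, 68, 79, 82, 98}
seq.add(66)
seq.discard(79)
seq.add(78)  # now {4, 8, 54, 61, 66, 68, 78, 82, 98}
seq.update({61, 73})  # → {4, 8, 54, 61, 66, 68, 73, 78, 82, 98}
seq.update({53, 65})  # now {4, 8, 53, 54, 61, 65, 66, 68, 73, 78, 82, 98}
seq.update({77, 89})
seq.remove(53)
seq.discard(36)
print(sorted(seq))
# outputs [4, 8, 54, 61, 65, 66, 68, 73, 77, 78, 82, 89, 98]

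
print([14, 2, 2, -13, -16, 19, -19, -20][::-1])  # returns [-20, -19, 19, -16, -13, 2, 2, 14]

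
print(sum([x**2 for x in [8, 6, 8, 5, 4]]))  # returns 205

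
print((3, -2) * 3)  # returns (3, -2, 3, -2, 3, -2)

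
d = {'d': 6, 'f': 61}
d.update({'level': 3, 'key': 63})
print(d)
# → {'d': 6, 'f': 61, 'level': 3, 'key': 63}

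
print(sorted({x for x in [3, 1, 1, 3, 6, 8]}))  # [1, 3, 6, 8]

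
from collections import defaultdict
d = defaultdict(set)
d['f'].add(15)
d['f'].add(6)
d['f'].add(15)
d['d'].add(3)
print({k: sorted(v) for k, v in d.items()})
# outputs {'f': [6, 15], 'd': [3]}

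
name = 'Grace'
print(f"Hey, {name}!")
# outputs Hey, Grace!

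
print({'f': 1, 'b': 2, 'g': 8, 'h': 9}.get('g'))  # 8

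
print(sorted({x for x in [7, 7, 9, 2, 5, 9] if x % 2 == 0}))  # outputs [2]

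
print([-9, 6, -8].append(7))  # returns None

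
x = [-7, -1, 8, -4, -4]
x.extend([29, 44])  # [-7, -1, 8, -4, -4, 29, 44]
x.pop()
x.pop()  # 29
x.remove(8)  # [-7, -1, -4, -4]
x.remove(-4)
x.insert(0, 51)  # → [51, -7, -1, -4]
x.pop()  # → -4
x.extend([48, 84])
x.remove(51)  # [-7, -1, 48, 84]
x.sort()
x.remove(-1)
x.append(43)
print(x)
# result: [-7, 48, 84, 43]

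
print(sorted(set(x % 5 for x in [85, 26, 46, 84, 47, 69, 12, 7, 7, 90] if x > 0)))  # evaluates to [0, 1, 2, 4]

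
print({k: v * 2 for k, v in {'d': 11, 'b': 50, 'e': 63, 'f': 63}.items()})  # {'d': 22, 'b': 100, 'e': 126, 'f': 126}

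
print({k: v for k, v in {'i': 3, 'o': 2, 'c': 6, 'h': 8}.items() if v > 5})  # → {'c': 6, 'h': 8}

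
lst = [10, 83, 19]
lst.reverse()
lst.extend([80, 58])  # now [19, 83, 10, 80, 58]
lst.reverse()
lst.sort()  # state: [10, 19, 58, 80, 83]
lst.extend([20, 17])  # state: [10, 19, 58, 80, 83, 20, 17]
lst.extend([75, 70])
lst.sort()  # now [10, 17, 19, 20, 58, 70, 75, 80, 83]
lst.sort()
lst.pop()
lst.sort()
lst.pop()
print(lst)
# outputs [10, 17, 19, 20, 58, 70, 75]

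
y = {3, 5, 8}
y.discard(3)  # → {5, 8}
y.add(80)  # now {5, 8, 80}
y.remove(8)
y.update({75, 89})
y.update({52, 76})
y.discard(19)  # {5, 52, 75, 76, 80, 89}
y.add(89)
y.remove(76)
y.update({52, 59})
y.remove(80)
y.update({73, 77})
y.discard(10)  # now {5, 52, 59, 73, 75, 77, 89}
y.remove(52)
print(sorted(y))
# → [5, 59, 73, 75, 77, 89]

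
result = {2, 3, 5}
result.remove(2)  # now {3, 5}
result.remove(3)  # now {5}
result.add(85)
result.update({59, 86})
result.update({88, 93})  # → {5, 59, 85, 86, 88, 93}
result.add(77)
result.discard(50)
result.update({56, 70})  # {5, 56, 59, 70, 77, 85, 86, 88, 93}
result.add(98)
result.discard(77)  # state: {5, 56, 59, 70, 85, 86, 88, 93, 98}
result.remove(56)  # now {5, 59, 70, 85, 86, 88, 93, 98}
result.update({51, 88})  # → {5, 51, 59, 70, 85, 86, 88, 93, 98}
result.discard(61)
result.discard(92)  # {5, 51, 59, 70, 85, 86, 88, 93, 98}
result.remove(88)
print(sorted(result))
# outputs [5, 51, 59, 70, 85, 86, 93, 98]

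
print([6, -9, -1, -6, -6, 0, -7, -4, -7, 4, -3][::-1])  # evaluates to [-3, 4, -7, -4, -7, 0, -6, -6, -1, -9, 6]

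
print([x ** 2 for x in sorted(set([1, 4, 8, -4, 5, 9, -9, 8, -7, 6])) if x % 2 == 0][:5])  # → [16, 16, 36, 64]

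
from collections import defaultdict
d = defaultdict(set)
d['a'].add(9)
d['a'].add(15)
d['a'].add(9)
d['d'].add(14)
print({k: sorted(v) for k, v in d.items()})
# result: {'a': [9, 15], 'd': [14]}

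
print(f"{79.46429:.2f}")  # 79.46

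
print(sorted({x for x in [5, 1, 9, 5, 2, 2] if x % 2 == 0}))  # [2]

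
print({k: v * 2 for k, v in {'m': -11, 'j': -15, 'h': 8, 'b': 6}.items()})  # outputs {'m': -22, 'j': -30, 'h': 16, 'b': 12}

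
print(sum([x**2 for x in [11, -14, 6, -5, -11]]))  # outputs 499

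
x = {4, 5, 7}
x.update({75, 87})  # {4, 5, 7, 75, 87}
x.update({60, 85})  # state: {4, 5, 7, 60, 75, 85, 87}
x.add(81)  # {4, 5, 7, 60, 75, 81, 85, 87}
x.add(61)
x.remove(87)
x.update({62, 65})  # {4, 5, 7, 60, 61, 62, 65, 75, 81, 85}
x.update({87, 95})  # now {4, 5, 7, 60, 61, 62, 65, 75, 81, 85, 87, 95}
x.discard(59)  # {4, 5, 7, 60, 61, 62, 65, 75, 81, 85, 87, 95}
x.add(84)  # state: {4, 5, 7, 60, 61, 62, 65, 75, 81, 84, 85, 87, 95}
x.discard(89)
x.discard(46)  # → {4, 5, 7, 60, 61, 62, 65, 75, 81, 84, 85, 87, 95}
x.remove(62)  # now {4, 5, 7, 60, 61, 65, 75, 81, 84, 85, 87, 95}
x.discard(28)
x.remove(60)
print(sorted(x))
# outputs [4, 5, 7, 61, 65, 75, 81, 84, 85, 87, 95]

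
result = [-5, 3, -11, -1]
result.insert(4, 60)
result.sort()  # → [-11, -5, -1, 3, 60]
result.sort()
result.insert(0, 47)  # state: [47, -11, -5, -1, 3, 60]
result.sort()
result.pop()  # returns 60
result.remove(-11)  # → [-5, -1, 3, 47]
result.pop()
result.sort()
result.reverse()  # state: [3, -1, -5]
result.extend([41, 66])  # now [3, -1, -5, 41, 66]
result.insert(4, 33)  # [3, -1, -5, 41, 33, 66]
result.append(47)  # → [3, -1, -5, 41, 33, 66, 47]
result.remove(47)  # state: [3, -1, -5, 41, 33, 66]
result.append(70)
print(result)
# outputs [3, -1, -5, 41, 33, 66, 70]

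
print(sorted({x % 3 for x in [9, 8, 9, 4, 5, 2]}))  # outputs [0, 1, 2]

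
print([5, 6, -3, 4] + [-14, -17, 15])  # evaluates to [5, 6, -3, 4, -14, -17, 15]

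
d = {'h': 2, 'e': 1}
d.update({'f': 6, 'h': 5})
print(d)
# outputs {'h': 5, 'e': 1, 'f': 6}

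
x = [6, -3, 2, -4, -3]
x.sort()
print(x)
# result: [-4, -3, -3, 2, 6]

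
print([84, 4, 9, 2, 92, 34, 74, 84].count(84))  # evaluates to 2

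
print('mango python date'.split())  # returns ['mango', 'python', 'date']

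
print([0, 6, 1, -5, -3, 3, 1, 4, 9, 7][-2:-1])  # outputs [9]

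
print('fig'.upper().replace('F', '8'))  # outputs 8IG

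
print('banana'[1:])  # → anana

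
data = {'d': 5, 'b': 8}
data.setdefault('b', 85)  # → 8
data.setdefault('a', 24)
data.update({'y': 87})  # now {'d': 5, 'b': 8, 'a': 24, 'y': 87}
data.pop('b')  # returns 8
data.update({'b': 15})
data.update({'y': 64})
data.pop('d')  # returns 5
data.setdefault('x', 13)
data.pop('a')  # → 24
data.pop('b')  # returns 15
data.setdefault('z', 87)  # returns 87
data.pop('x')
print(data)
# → {'y': 64, 'z': 87}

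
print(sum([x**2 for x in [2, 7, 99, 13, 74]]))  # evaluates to 15499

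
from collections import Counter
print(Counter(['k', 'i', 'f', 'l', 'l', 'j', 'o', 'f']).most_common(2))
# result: [('f', 2), ('l', 2)]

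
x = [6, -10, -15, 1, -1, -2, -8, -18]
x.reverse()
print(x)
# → [-18, -8, -2, -1, 1, -15, -10, 6]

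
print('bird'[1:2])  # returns i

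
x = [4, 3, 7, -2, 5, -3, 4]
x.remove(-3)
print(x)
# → [4, 3, 7, -2, 5, 4]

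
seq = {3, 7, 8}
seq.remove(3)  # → {7, 8}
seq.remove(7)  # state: {8}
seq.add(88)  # {8, 88}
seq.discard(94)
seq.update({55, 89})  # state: {8, 55, 88, 89}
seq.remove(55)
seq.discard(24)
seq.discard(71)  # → {8, 88, 89}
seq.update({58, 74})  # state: {8, 58, 74, 88, 89}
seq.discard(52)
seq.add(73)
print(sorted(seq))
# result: [8, 58, 73, 74, 88, 89]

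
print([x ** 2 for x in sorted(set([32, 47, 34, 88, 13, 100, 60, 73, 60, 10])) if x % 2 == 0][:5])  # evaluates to [100, 1024, 1156, 3600, 7744]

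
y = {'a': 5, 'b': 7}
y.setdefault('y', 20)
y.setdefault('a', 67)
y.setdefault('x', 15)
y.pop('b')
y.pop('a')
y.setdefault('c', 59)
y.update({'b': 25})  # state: {'y': 20, 'x': 15, 'c': 59, 'b': 25}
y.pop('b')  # 25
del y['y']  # {'x': 15, 'c': 59}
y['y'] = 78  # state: {'x': 15, 'c': 59, 'y': 78}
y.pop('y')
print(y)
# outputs {'x': 15, 'c': 59}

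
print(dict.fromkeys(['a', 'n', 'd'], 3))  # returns {'a': 3, 'n': 3, 'd': 3}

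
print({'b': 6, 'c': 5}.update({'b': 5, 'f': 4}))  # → None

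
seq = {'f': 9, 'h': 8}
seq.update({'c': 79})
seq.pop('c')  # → 79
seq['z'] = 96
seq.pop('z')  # 96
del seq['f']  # {'h': 8}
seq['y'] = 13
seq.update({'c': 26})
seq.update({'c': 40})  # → {'h': 8, 'y': 13, 'c': 40}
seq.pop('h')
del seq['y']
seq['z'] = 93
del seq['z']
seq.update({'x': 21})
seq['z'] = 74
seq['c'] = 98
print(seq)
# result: {'c': 98, 'x': 21, 'z': 74}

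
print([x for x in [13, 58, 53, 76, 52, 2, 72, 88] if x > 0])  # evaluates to [13, 58, 53, 76, 52, 2, 72, 88]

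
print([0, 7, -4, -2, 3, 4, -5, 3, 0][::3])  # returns [0, -2, -5]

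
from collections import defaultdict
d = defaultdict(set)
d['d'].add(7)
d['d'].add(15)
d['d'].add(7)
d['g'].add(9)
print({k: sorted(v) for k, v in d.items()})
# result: {'d': [7, 15], 'g': [9]}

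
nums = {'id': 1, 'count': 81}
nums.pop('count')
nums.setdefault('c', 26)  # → 26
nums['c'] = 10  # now {'id': 1, 'c': 10}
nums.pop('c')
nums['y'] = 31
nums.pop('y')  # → 31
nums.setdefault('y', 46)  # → 46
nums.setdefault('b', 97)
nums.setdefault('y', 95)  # 46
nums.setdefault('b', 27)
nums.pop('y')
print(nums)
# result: {'id': 1, 'b': 97}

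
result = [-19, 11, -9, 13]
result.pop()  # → 13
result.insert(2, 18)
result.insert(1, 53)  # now [-19, 53, 11, 18, -9]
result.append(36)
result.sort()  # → [-19, -9, 11, 18, 36, 53]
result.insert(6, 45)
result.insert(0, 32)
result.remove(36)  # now [32, -19, -9, 11, 18, 53, 45]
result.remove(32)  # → [-19, -9, 11, 18, 53, 45]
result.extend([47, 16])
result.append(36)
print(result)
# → [-19, -9, 11, 18, 53, 45, 47, 16, 36]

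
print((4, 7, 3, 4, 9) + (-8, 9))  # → (4, 7, 3, 4, 9, -8, 9)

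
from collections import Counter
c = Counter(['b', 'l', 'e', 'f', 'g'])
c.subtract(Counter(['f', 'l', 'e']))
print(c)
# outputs Counter({'b': 1, 'g': 1, 'l': 0, 'e': 0, 'f': 0})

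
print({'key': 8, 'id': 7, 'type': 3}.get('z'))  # None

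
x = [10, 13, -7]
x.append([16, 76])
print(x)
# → [10, 13, -7, [16, 76]]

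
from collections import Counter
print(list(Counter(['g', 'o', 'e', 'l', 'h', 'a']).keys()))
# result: ['g', 'o', 'e', 'l', 'h', 'a']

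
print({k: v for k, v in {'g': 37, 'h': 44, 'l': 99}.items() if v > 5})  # {'g': 37, 'h': 44, 'l': 99}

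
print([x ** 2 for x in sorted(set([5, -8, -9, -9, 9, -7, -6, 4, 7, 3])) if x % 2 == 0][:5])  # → [64, 36, 16]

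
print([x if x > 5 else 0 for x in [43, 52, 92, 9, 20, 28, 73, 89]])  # [43, 52, 92, 9, 20, 28, 73, 89]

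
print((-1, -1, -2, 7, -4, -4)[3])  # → 7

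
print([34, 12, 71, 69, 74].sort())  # None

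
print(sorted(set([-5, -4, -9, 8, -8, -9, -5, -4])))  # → [-9, -8, -5, -4, 8]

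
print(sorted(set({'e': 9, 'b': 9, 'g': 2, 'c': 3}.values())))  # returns [2, 3, 9]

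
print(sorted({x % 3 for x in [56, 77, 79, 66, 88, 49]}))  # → [0, 1, 2]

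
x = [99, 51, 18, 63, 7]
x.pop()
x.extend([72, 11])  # [99, 51, 18, 63, 72, 11]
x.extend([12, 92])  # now [99, 51, 18, 63, 72, 11, 12, 92]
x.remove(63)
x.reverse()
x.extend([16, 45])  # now [92, 12, 11, 72, 18, 51, 99, 16, 45]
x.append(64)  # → [92, 12, 11, 72, 18, 51, 99, 16, 45, 64]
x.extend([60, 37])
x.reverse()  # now [37, 60, 64, 45, 16, 99, 51, 18, 72, 11, 12, 92]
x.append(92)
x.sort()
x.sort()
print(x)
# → [11, 12, 16, 18, 37, 45, 51, 60, 64, 72, 92, 92, 99]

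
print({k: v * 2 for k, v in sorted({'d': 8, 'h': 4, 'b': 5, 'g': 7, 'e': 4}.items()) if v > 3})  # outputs {'b': 10, 'd': 16, 'e': 8, 'g': 14, 'h': 8}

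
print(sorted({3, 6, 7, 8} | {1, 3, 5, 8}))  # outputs [1, 3, 5, 6, 7, 8]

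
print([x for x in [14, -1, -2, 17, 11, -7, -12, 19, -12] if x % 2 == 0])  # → [14, -2, -12, -12]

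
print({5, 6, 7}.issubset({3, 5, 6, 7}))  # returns True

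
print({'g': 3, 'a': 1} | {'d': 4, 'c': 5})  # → {'g': 3, 'a': 1, 'd': 4, 'c': 5}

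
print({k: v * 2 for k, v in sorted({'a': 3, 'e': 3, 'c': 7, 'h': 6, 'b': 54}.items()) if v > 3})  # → {'b': 108, 'c': 14, 'h': 12}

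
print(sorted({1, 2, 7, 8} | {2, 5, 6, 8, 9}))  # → [1, 2, 5, 6, 7, 8, 9]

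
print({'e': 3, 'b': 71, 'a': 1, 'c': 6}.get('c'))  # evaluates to 6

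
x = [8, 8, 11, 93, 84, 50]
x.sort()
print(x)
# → [8, 8, 11, 50, 84, 93]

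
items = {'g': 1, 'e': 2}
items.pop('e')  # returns 2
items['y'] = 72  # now {'g': 1, 'y': 72}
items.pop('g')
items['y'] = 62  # {'y': 62}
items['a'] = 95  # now {'y': 62, 'a': 95}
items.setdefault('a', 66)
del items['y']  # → {'a': 95}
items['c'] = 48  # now {'a': 95, 'c': 48}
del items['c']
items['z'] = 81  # {'a': 95, 'z': 81}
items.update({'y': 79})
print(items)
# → {'a': 95, 'z': 81, 'y': 79}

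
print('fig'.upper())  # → FIG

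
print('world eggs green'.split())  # ['world', 'eggs', 'green']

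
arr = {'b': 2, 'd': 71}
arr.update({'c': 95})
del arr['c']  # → {'b': 2, 'd': 71}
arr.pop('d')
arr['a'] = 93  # {'b': 2, 'a': 93}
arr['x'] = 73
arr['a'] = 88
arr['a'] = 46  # {'b': 2, 'a': 46, 'x': 73}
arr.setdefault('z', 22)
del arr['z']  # {'b': 2, 'a': 46, 'x': 73}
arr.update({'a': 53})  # {'b': 2, 'a': 53, 'x': 73}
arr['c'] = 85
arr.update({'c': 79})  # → {'b': 2, 'a': 53, 'x': 73, 'c': 79}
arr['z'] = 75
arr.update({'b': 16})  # {'b': 16, 'a': 53, 'x': 73, 'c': 79, 'z': 75}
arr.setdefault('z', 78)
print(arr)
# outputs {'b': 16, 'a': 53, 'x': 73, 'c': 79, 'z': 75}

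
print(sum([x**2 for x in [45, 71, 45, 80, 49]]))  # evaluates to 17892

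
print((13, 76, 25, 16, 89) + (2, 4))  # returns (13, 76, 25, 16, 89, 2, 4)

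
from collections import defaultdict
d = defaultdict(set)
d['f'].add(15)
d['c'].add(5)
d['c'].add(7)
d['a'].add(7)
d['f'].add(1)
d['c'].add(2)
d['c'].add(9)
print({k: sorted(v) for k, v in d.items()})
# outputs {'f': [1, 15], 'c': [2, 5, 7, 9], 'a': [7]}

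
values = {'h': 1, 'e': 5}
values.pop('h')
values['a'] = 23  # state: {'e': 5, 'a': 23}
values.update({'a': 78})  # {'e': 5, 'a': 78}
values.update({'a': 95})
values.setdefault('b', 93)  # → 93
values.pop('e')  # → 5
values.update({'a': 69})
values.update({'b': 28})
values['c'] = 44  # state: {'a': 69, 'b': 28, 'c': 44}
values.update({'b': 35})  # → {'a': 69, 'b': 35, 'c': 44}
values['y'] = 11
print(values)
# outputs {'a': 69, 'b': 35, 'c': 44, 'y': 11}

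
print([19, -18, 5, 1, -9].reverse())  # None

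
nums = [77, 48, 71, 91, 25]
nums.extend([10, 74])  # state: [77, 48, 71, 91, 25, 10, 74]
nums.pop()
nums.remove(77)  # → [48, 71, 91, 25, 10]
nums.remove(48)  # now [71, 91, 25, 10]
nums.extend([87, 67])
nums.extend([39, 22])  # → [71, 91, 25, 10, 87, 67, 39, 22]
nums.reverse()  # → [22, 39, 67, 87, 10, 25, 91, 71]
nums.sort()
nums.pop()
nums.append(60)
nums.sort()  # [10, 22, 25, 39, 60, 67, 71, 87]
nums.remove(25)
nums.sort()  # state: [10, 22, 39, 60, 67, 71, 87]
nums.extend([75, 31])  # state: [10, 22, 39, 60, 67, 71, 87, 75, 31]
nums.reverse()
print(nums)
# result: [31, 75, 87, 71, 67, 60, 39, 22, 10]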